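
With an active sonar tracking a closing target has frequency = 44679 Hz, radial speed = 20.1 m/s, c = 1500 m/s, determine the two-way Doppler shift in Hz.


fd = 2*f*v/c = 2 * 44679 * 20.1 / 1500 = 1197.4

1197.4 Hz


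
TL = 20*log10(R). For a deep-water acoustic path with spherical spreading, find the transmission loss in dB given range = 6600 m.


TL = 20*log10(6600) = 76.39

76.39 dB


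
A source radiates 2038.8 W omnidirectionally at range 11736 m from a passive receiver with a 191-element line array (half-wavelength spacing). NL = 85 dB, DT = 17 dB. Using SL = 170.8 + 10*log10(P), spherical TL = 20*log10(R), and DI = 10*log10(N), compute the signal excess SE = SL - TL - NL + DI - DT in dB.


Step 1: SL = 170.8 + 10*log10(2038.8) = 203.89 dB
Step 2: TL = 20*log10(11736) = 81.39 dB
Step 3: DI = 10*log10(191) = 22.81 dB
Step 4: SE = SL - TL - NL + DI - DT = 203.89 - 81.39 - 85 + 22.81 - 17 = 43.31

43.31 dB


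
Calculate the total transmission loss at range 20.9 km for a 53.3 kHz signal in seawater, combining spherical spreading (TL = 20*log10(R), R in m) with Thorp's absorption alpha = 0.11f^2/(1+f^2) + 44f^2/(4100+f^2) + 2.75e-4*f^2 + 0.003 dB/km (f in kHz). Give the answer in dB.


Step 1 (Thorp): alpha = 0.11*2840.89/(1+2840.89) + 44*2840.89/(4100+2840.89) + 2.75e-4*2840.89 + 0.003 = 18.9033 dB/km
Step 2: TL_spread = 20*log10(20900) = 86.4 dB
Step 3: TL_abs = alpha*R = 18.9033 * 20.9 = 395.08 dB
Step 4: TL_total = 86.4 + 395.08 = 481.48

481.48 dB


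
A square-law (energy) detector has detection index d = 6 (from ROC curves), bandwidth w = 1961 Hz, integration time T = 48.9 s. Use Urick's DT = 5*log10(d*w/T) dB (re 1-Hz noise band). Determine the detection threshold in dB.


11.91 dB


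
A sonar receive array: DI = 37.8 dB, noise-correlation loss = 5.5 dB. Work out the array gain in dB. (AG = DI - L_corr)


32.3 dB


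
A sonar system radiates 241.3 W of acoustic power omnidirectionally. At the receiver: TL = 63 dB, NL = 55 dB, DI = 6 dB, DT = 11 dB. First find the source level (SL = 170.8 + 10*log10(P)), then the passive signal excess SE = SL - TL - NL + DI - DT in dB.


Step 1: SL = 170.8 + 10*log10(241.3) = 194.63 dB
Step 2: SE = SL - TL - NL + DI - DT = 194.63 - 63 - 55 + 6 - 11 = 71.63

71.63 dB


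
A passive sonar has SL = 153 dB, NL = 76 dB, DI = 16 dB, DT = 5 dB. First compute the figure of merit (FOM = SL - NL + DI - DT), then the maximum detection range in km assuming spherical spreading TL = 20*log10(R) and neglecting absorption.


Step 1: FOM = SL - NL + DI - DT = 153 - 76 + 16 - 5 = 88 dB
Step 2: at max range FOM = TL = 20*log10(R), so R = 10^(88/20) = 25118.86 m = 25.12 km

25.12 km


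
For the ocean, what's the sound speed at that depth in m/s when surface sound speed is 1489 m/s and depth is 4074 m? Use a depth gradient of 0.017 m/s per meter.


1558.258 m/s


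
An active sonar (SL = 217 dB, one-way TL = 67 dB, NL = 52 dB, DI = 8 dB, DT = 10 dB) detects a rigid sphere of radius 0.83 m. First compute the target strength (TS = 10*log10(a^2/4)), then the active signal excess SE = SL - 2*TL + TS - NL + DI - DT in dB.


Step 1: TS = 10*log10(0.83^2/4) = -7.64 dB
Step 2: SE = SL - 2*TL + TS - NL + DI - DT = 217 - 2*67 + (-7.64) - 52 + 8 - 10 = 21.36

21.36 dB


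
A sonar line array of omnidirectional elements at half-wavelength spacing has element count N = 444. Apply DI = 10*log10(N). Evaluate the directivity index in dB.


DI = 10*log10(444) = 26.47

26.47 dB


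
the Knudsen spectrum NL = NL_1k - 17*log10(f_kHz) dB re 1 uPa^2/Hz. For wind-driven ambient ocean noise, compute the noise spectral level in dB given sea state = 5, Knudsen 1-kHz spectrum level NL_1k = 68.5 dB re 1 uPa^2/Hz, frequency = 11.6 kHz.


50.4 dB


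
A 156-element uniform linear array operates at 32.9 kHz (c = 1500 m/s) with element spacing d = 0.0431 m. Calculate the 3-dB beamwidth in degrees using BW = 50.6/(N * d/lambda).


Step 1: lambda = 1500/32900 = 0.04559 m
Step 2: d/lambda = 0.0431/0.04559 = 0.9454
Step 3: BW = 50.6/(N * d/lambda) = 50.6/(156 * 0.9454) = 0.34

0.34 deg


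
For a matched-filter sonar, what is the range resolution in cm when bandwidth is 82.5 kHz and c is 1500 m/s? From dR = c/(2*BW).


dR = c/(2*BW) = 1500 / (2 * 82.5e3) = 0.0091 m = 0.91 cm

0.91 cm


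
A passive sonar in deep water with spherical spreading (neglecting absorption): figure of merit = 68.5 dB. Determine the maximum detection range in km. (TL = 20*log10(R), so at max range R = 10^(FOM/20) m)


At max range FOM = TL, so 20*log10(R) = 68.5
R = 10^(68.5/20) = 2660.73 m = 2.66 km

2.66 km


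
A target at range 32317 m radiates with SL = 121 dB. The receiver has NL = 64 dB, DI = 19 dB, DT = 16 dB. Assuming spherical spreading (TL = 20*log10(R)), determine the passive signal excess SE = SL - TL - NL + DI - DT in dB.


Step 1: TL = 20*log10(32317) = 90.19 dB
Step 2: SE = 121 - 90.19 - 64 + 19 - 16 = -30.19

-30.19 dB


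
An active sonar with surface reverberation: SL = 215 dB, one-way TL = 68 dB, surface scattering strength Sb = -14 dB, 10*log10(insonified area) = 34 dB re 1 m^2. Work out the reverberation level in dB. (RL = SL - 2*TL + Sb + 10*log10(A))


RL = SL - 2*TL + Sb + 10*log10(A) = 215 - 2*68 + (-14) + 34 = 99

99 dB


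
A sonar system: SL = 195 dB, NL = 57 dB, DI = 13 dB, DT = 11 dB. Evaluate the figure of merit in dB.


FOM = SL - NL + DI - DT = 195 - 57 + 13 - 11 = 140

140 dB


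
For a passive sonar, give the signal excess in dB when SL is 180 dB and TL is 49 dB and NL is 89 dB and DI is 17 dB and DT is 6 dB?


SE = SL - TL - NL + DI - DT = 180 - 49 - 89 + 17 - 6 = 53

53 dB


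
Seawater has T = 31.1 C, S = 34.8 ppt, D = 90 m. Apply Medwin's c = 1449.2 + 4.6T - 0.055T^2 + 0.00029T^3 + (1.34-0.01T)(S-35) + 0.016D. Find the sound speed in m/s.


1549.02 m/s


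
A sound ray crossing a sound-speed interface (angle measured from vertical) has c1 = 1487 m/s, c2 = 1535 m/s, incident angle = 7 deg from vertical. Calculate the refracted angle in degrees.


7.23 deg


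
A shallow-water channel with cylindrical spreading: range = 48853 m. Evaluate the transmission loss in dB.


TL = 10*log10(48853) = 46.89

46.89 dB


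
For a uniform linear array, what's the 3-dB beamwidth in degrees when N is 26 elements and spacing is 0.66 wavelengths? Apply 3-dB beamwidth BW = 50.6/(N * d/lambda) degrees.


2.95 deg


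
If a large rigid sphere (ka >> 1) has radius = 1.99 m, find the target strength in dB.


-0.04 dB


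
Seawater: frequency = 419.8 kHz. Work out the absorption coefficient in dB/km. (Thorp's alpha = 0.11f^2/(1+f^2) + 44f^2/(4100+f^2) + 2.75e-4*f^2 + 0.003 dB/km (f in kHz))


91.576 dB/km


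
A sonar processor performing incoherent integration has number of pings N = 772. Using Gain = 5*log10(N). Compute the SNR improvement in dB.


Gain = 5*log10(772) = 14.44

14.44 dB


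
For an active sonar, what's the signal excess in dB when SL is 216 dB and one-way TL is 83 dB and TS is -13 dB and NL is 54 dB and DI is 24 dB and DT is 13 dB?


SE = SL - 2*TL + TS - NL + DI - DT = 216 - 2*83 + (-13) - 54 + 24 - 13 = -6

-6 dB


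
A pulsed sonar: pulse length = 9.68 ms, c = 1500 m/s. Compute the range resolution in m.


7.26 m


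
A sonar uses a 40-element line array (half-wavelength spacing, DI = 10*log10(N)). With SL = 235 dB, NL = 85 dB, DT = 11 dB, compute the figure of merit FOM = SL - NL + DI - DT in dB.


155.02 dB


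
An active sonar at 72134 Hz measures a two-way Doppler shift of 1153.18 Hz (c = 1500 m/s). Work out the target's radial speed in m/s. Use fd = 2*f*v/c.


11.99 m/s


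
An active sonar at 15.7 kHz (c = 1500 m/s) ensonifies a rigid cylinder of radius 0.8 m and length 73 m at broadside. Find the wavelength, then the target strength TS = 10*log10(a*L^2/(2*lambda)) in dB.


Step 1: lambda = c/f = 1500/15700 = 0.09554 m
Step 2: TS = 10*log10(a*L^2/(2*lambda)) = 10*log10(0.8*73^2/(2*0.09554)) = 43.49

43.49 dB


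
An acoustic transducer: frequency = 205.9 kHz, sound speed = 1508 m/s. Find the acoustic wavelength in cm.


lambda = c/f = 1508 / 205900 = 0.0073 m = 0.73 cm

0.73 cm


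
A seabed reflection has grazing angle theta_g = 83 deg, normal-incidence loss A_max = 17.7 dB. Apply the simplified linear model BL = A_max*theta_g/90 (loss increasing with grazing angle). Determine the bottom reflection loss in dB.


BL = A_max * theta_g / 90 = 17.7 * 83 / 90 = 16.32

16.32 dB


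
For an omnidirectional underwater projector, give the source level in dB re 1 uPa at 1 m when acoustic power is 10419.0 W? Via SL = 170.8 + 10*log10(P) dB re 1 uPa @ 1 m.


SL = 170.8 + 10*log10(10419.0) = 170.8 + 40.18 = 210.98

210.98 dB


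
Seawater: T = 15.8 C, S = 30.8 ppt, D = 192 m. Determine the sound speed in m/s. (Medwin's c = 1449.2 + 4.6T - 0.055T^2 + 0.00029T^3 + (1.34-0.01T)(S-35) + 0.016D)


1507.4 m/s


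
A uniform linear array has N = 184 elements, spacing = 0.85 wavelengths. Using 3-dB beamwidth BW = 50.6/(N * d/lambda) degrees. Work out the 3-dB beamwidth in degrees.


BW = 50.6 / (184 * 0.85) = 50.6 / 156.4 = 0.32

0.32 deg


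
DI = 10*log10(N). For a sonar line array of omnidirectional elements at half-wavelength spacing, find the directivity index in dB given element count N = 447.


DI = 10*log10(447) = 26.5

26.5 dB


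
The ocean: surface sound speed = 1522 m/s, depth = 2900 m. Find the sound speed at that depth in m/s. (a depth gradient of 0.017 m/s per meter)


c = 1522 + 0.017 * 2900 = 1571.3

1571.3 m/s


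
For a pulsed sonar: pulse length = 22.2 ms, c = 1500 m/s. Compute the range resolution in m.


dR = c*tau/2 = 1500 * 22.2e-3 / 2 = 16.65

16.65 m


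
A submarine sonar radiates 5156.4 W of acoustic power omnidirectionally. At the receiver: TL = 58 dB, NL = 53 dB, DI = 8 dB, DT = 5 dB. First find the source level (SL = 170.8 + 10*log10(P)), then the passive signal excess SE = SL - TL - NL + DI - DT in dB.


Step 1: SL = 170.8 + 10*log10(5156.4) = 207.92 dB
Step 2: SE = SL - TL - NL + DI - DT = 207.92 - 58 - 53 + 8 - 5 = 99.92

99.92 dB


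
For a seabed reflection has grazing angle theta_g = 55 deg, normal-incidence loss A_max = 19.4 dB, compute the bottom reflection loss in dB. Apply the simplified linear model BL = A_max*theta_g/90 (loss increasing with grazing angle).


11.86 dB


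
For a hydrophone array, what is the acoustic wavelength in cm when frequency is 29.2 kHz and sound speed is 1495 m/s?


5.12 cm


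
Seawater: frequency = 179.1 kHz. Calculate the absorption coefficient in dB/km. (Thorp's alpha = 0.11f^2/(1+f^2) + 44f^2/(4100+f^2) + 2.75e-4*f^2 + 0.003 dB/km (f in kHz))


f^2 = 32076.81
alpha = 0.11*32076.81/(1+32076.81) + 44*32076.81/(4100+32076.81) + 2.75e-4*32076.81 + 0.003 = 47.947

47.947 dB/km


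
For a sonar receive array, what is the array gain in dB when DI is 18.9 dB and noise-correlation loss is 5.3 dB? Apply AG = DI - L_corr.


13.6 dB


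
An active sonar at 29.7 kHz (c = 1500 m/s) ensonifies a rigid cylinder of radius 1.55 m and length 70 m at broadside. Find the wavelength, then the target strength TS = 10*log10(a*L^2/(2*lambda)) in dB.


Step 1: lambda = c/f = 1500/29700 = 0.05051 m
Step 2: TS = 10*log10(a*L^2/(2*lambda)) = 10*log10(1.55*70^2/(2*0.05051)) = 48.76

48.76 dB


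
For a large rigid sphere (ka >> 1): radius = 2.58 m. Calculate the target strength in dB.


2.21 dB


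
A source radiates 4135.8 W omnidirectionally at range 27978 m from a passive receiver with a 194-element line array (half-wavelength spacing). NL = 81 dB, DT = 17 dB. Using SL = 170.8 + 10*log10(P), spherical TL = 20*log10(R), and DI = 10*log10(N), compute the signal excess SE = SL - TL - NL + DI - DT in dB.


Step 1: SL = 170.8 + 10*log10(4135.8) = 206.97 dB
Step 2: TL = 20*log10(27978) = 88.94 dB
Step 3: DI = 10*log10(194) = 22.88 dB
Step 4: SE = SL - TL - NL + DI - DT = 206.97 - 88.94 - 81 + 22.88 - 17 = 42.91

42.91 dB


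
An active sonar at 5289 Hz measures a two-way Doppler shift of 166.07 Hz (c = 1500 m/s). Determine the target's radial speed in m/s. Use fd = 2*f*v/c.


From fd = 2*f*v/c, v = c*fd/(2*f) = 1500 * 166.07 / (2*5289) = 23.55

23.55 m/s


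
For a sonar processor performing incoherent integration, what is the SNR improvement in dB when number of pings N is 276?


Gain = 5*log10(276) = 12.2

12.2 dB


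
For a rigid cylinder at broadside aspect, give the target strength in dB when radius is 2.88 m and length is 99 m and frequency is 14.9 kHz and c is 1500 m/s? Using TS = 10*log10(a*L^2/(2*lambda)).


lambda = 1500/14900 = 0.10067 m
TS = 10*log10(2.88*99^2/(2*0.10067)) = 51.47

51.47 dB


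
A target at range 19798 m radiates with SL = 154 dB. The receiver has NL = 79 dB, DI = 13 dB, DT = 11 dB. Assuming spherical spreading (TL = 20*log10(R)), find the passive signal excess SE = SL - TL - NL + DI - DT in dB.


-8.93 dB


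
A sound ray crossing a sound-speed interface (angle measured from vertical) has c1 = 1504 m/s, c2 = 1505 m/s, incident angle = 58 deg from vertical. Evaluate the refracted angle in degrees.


58.06 deg


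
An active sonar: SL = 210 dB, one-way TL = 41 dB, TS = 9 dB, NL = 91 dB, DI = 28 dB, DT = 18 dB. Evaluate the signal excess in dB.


SE = SL - 2*TL + TS - NL + DI - DT = 210 - 2*41 + (9) - 91 + 28 - 18 = 56

56 dB


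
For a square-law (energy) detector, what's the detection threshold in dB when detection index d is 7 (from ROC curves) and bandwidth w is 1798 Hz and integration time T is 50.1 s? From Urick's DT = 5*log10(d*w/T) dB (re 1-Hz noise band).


DT = 5*log10(d*w/T) = 5*log10(7 * 1798 / 50.1) = 5*log10(251.22) = 12.0

12.0 dB


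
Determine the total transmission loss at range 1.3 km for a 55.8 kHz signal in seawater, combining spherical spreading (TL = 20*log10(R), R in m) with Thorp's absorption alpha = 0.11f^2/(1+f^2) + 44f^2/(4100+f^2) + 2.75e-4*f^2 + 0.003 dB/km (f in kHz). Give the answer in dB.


Step 1 (Thorp): alpha = 0.11*3113.64/(1+3113.64) + 44*3113.64/(4100+3113.64) + 2.75e-4*3113.64 + 0.003 = 19.961 dB/km
Step 2: TL_spread = 20*log10(1300) = 62.28 dB
Step 3: TL_abs = alpha*R = 19.961 * 1.3 = 25.95 dB
Step 4: TL_total = 62.28 + 25.95 = 88.23

88.23 dB


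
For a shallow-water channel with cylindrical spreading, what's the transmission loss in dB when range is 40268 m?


TL = 10*log10(40268) = 46.05

46.05 dB


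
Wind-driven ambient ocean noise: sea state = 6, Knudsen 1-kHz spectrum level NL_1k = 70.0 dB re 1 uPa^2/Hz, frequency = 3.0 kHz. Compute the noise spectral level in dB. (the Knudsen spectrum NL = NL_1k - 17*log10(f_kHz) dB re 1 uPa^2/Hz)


NL = NL_1k - 17*log10(f_kHz) = 70.0 - 17*log10(3.0) = 70.0 - (8.11) = 61.89

61.89 dB


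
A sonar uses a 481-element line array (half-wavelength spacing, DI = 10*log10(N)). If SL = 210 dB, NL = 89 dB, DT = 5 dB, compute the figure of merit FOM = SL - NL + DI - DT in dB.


Step 1: DI = 10*log10(481) = 26.82 dB
Step 2: FOM = SL - NL + DI - DT = 210 - 89 + 26.82 - 5 = 142.82

142.82 dB


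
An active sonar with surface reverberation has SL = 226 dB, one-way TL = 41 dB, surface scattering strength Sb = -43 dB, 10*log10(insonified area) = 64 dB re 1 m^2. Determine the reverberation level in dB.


RL = SL - 2*TL + Sb + 10*log10(A) = 226 - 2*41 + (-43) + 64 = 165

165 dB


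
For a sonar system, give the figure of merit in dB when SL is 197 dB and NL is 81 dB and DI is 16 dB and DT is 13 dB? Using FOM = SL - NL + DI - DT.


FOM = SL - NL + DI - DT = 197 - 81 + 16 - 13 = 119

119 dB


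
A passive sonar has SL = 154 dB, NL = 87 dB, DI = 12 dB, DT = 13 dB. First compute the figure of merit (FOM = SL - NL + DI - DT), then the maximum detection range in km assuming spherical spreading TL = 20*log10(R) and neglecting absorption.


Step 1: FOM = SL - NL + DI - DT = 154 - 87 + 12 - 13 = 66 dB
Step 2: at max range FOM = TL = 20*log10(R), so R = 10^(66/20) = 1995.26 m = 2.0 km

2.0 km


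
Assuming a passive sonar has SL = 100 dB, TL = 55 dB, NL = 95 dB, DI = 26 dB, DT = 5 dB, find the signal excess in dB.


SE = SL - TL - NL + DI - DT = 100 - 55 - 95 + 26 - 5 = -29

-29 dB


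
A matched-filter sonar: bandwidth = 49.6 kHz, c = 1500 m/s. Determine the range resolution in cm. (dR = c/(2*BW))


1.51 cm


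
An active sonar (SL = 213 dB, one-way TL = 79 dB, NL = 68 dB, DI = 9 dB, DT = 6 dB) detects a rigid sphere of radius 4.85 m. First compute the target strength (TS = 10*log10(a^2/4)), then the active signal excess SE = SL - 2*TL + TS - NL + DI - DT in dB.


Step 1: TS = 10*log10(4.85^2/4) = 7.69 dB
Step 2: SE = SL - 2*TL + TS - NL + DI - DT = 213 - 2*79 + (7.69) - 68 + 9 - 6 = -2.31

-2.31 dB


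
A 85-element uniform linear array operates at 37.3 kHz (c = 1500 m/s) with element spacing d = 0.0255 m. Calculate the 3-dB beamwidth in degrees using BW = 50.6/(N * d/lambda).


Step 1: lambda = 1500/37300 = 0.04021 m
Step 2: d/lambda = 0.0255/0.04021 = 0.6342
Step 3: BW = 50.6/(N * d/lambda) = 50.6/(85 * 0.6342) = 0.94

0.94 deg


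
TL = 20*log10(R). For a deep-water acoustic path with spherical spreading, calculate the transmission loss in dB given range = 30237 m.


TL = 20*log10(30237) = 89.61

89.61 dB


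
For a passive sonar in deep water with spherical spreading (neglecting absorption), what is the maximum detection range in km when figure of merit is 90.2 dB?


32.36 km


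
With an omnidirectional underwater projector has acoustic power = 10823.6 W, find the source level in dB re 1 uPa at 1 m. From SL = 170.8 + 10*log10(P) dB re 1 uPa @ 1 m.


211.14 dB


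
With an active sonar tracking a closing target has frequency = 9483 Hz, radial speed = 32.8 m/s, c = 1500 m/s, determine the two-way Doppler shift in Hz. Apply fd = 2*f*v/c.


fd = 2*f*v/c = 2 * 9483 * 32.8 / 1500 = 414.72

414.72 Hz


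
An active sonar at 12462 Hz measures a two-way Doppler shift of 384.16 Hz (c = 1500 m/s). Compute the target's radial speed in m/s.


23.12 m/s


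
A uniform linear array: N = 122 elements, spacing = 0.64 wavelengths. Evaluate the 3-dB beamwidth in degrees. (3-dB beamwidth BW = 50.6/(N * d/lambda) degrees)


BW = 50.6 / (122 * 0.64) = 50.6 / 78.08 = 0.65

0.65 deg


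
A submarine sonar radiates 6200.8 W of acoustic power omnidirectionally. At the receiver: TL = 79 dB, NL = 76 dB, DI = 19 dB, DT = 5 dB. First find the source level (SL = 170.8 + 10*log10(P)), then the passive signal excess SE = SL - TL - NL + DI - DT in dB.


Step 1: SL = 170.8 + 10*log10(6200.8) = 208.72 dB
Step 2: SE = SL - TL - NL + DI - DT = 208.72 - 79 - 76 + 19 - 5 = 67.72

67.72 dB


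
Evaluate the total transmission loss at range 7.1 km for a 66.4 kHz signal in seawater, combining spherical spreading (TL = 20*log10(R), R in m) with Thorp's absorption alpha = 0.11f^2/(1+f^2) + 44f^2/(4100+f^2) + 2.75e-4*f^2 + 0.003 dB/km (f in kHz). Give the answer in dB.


Step 1 (Thorp): alpha = 0.11*4408.96/(1+4408.96) + 44*4408.96/(4100+4408.96) + 2.75e-4*4408.96 + 0.003 = 24.1243 dB/km
Step 2: TL_spread = 20*log10(7100) = 77.03 dB
Step 3: TL_abs = alpha*R = 24.1243 * 7.1 = 171.28 dB
Step 4: TL_total = 77.03 + 171.28 = 248.31

248.31 dB


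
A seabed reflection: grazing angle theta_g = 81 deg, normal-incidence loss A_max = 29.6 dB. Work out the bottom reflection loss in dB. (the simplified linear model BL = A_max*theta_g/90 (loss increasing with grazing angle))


BL = A_max * theta_g / 90 = 29.6 * 81 / 90 = 26.64

26.64 dB


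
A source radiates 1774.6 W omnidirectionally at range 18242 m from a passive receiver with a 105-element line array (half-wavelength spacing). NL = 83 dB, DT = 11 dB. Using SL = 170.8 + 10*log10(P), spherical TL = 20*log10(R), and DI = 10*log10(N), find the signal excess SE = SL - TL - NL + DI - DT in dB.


44.28 dB


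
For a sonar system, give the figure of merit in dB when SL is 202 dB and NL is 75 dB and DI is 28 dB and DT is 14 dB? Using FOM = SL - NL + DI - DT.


FOM = SL - NL + DI - DT = 202 - 75 + 28 - 14 = 141

141 dB


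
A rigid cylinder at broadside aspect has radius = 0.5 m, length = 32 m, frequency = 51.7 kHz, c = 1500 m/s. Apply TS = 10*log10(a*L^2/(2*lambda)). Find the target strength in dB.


lambda = 1500/51700 = 0.02901 m
TS = 10*log10(0.5*32^2/(2*0.02901)) = 39.46

39.46 dB


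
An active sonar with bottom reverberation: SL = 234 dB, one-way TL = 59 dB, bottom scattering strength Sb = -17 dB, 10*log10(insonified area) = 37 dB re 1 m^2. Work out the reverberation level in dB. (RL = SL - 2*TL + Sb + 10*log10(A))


136 dB


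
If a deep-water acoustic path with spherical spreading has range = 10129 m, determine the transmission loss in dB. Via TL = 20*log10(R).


TL = 20*log10(10129) = 80.11

80.11 dB


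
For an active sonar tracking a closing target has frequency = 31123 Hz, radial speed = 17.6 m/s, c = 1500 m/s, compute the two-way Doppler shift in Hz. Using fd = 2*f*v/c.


fd = 2*f*v/c = 2 * 31123 * 17.6 / 1500 = 730.35

730.35 Hz


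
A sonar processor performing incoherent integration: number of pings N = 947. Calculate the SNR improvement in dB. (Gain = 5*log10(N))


Gain = 5*log10(947) = 14.88

14.88 dB


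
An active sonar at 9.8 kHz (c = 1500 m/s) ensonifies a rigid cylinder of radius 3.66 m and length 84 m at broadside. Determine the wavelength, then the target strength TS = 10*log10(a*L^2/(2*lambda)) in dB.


Step 1: lambda = c/f = 1500/9800 = 0.15306 m
Step 2: TS = 10*log10(a*L^2/(2*lambda)) = 10*log10(3.66*84^2/(2*0.15306)) = 49.26

49.26 dB


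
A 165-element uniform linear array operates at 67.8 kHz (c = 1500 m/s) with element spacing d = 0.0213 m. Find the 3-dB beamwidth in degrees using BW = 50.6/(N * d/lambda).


Step 1: lambda = 1500/67800 = 0.02212 m
Step 2: d/lambda = 0.0213/0.02212 = 0.9629
Step 3: BW = 50.6/(N * d/lambda) = 50.6/(165 * 0.9629) = 0.32

0.32 deg


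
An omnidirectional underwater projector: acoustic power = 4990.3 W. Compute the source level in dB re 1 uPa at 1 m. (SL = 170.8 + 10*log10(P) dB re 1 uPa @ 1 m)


SL = 170.8 + 10*log10(4990.3) = 170.8 + 36.98 = 207.78

207.78 dB


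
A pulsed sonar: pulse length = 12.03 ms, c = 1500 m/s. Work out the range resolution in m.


dR = c*tau/2 = 1500 * 12.03e-3 / 2 = 9.0225

9.0225 m


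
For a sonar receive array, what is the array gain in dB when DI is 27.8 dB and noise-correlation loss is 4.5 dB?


AG = DI - L_corr = 27.8 - 4.5 = 23.3

23.3 dB


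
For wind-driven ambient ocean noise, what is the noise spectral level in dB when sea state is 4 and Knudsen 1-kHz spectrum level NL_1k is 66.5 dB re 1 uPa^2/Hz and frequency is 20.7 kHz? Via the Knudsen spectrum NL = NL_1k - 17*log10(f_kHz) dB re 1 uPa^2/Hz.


44.13 dB


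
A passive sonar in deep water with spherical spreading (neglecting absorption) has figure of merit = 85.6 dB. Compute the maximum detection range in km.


19.05 km


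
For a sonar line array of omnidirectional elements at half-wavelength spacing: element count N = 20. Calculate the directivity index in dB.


DI = 10*log10(20) = 13.01

13.01 dB


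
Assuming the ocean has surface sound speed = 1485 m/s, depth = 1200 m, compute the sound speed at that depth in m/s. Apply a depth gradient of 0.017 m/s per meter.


c = 1485 + 0.017 * 1200 = 1505.4

1505.4 m/s


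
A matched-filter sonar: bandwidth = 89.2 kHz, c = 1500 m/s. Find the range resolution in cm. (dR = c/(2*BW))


dR = c/(2*BW) = 1500 / (2 * 89.2e3) = 0.0084 m = 0.84 cm

0.84 cm


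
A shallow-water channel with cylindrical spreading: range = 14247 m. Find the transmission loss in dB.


TL = 10*log10(14247) = 41.54

41.54 dB


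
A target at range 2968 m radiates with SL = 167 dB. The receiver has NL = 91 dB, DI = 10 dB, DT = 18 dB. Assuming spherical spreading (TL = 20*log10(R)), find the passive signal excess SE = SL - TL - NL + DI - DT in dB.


Step 1: TL = 20*log10(2968) = 69.45 dB
Step 2: SE = 167 - 69.45 - 91 + 10 - 18 = -1.45

-1.45 dB


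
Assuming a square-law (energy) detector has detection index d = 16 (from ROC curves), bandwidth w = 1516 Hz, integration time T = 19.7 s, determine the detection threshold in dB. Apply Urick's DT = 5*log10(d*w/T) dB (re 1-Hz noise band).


15.45 dB


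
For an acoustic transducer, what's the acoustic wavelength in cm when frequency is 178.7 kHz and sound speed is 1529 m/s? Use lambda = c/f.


lambda = c/f = 1529 / 178700 = 0.0086 m = 0.86 cm

0.86 cm


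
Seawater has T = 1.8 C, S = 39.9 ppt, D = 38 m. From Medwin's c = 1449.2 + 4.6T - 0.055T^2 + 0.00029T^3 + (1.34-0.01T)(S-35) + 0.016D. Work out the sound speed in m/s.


1464.39 m/s


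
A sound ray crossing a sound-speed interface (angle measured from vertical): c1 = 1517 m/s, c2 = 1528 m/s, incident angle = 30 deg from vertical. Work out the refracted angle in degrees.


sin(theta2) = (c2/c1)*sin(theta1) = (1528/1517)*sin(30 deg) = 0.50363
theta2 = arcsin(0.50363) = 30.24

30.24 deg


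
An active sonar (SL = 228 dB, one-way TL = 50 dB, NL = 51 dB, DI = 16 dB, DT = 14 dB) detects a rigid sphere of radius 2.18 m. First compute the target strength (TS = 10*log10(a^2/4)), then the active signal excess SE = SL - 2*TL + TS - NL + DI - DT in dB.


Step 1: TS = 10*log10(2.18^2/4) = 0.75 dB
Step 2: SE = SL - 2*TL + TS - NL + DI - DT = 228 - 2*50 + (0.75) - 51 + 16 - 14 = 79.75

79.75 dB


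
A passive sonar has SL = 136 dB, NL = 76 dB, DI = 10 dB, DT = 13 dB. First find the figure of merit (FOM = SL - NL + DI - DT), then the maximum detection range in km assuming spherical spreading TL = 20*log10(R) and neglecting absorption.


Step 1: FOM = SL - NL + DI - DT = 136 - 76 + 10 - 13 = 57 dB
Step 2: at max range FOM = TL = 20*log10(R), so R = 10^(57/20) = 707.95 m = 0.71 km

0.71 km


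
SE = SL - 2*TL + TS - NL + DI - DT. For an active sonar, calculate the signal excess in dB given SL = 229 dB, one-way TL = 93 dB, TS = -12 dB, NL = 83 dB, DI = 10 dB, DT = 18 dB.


SE = SL - 2*TL + TS - NL + DI - DT = 229 - 2*93 + (-12) - 83 + 10 - 18 = -60

-60 dB


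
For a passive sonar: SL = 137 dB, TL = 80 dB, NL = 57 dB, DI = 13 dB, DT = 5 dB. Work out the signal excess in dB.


SE = SL - TL - NL + DI - DT = 137 - 80 - 57 + 13 - 5 = 8

8 dB


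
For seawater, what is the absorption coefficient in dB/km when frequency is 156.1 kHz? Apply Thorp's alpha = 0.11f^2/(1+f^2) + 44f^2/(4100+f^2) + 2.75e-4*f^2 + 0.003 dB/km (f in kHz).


f^2 = 24367.21
alpha = 0.11*24367.21/(1+24367.21) + 44*24367.21/(4100+24367.21) + 2.75e-4*24367.21 + 0.003 = 44.477

44.477 dB/km


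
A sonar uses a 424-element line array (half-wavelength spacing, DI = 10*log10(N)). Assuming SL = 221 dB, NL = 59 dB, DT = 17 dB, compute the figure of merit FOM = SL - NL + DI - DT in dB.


Step 1: DI = 10*log10(424) = 26.27 dB
Step 2: FOM = SL - NL + DI - DT = 221 - 59 + 26.27 - 17 = 171.27

171.27 dB


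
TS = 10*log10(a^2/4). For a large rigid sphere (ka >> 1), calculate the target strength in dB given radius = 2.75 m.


TS = 10*log10(2.75^2 / 4) = 10*log10(1.890625) = 2.77

2.77 dB


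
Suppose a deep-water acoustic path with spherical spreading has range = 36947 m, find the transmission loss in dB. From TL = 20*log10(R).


91.35 dB


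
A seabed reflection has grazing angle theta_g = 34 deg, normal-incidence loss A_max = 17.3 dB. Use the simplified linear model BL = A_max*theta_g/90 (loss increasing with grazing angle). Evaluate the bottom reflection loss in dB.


BL = A_max * theta_g / 90 = 17.3 * 34 / 90 = 6.54

6.54 dB


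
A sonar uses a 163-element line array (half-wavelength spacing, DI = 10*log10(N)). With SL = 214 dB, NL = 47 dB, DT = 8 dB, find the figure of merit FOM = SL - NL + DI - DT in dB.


Step 1: DI = 10*log10(163) = 22.12 dB
Step 2: FOM = SL - NL + DI - DT = 214 - 47 + 22.12 - 8 = 181.12

181.12 dB


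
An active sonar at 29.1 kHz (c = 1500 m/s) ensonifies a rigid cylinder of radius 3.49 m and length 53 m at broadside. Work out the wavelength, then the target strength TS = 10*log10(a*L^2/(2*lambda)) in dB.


Step 1: lambda = c/f = 1500/29100 = 0.05155 m
Step 2: TS = 10*log10(a*L^2/(2*lambda)) = 10*log10(3.49*53^2/(2*0.05155)) = 49.78

49.78 dB


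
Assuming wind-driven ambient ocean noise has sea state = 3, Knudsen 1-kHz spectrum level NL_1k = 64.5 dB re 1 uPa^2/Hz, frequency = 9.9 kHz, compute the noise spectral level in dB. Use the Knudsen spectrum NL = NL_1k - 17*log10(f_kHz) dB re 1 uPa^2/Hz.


NL = NL_1k - 17*log10(f_kHz) = 64.5 - 17*log10(9.9) = 64.5 - (16.93) = 47.57

47.57 dB


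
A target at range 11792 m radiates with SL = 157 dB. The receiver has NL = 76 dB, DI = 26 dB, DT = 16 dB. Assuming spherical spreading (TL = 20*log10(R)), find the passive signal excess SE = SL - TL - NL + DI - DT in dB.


Step 1: TL = 20*log10(11792) = 81.43 dB
Step 2: SE = 157 - 81.43 - 76 + 26 - 16 = 9.57

9.57 dB


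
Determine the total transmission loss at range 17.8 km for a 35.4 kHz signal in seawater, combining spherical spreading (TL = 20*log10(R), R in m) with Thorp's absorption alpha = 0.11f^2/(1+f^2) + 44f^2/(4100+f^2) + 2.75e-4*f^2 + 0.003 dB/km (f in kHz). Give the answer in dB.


276.5 dB


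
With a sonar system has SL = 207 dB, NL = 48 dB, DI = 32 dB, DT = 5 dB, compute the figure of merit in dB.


FOM = SL - NL + DI - DT = 207 - 48 + 32 - 5 = 186

186 dB


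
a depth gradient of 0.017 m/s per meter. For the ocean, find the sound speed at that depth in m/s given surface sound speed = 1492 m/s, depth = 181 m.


1495.077 m/s


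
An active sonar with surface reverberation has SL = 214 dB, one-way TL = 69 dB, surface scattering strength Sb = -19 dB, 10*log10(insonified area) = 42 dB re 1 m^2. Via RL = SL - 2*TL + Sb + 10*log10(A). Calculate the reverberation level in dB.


RL = SL - 2*TL + Sb + 10*log10(A) = 214 - 2*69 + (-19) + 42 = 99

99 dB


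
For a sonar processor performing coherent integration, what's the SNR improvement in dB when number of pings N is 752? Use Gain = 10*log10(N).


Gain = 10*log10(752) = 28.76

28.76 dB


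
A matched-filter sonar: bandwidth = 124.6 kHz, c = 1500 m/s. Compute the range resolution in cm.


dR = c/(2*BW) = 1500 / (2 * 124.6e3) = 0.006 m = 0.6 cm

0.6 cm


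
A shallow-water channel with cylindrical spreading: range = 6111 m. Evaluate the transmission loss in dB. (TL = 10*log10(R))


TL = 10*log10(6111) = 37.86

37.86 dB


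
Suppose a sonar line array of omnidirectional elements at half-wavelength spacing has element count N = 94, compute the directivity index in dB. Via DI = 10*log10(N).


DI = 10*log10(94) = 19.73

19.73 dB


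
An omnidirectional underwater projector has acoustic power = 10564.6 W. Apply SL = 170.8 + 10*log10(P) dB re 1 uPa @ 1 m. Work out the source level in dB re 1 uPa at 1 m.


SL = 170.8 + 10*log10(10564.6) = 170.8 + 40.24 = 211.04

211.04 dB


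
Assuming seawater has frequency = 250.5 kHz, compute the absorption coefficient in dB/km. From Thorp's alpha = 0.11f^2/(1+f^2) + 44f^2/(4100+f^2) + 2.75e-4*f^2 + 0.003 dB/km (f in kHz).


f^2 = 62750.25
alpha = 0.11*62750.25/(1+62750.25) + 44*62750.25/(4100+62750.25) + 2.75e-4*62750.25 + 0.003 = 58.671

58.671 dB/km


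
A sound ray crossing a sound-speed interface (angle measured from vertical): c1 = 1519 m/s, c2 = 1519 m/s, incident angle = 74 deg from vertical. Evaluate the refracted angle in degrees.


sin(theta2) = (c2/c1)*sin(theta1) = (1519/1519)*sin(74 deg) = 0.96126
theta2 = arcsin(0.96126) = 74.0

74.0 deg


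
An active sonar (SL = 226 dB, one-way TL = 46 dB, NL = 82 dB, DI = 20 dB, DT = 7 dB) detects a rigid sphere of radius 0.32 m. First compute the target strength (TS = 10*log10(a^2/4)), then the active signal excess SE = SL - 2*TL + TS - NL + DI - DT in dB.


Step 1: TS = 10*log10(0.32^2/4) = -15.92 dB
Step 2: SE = SL - 2*TL + TS - NL + DI - DT = 226 - 2*46 + (-15.92) - 82 + 20 - 7 = 49.08

49.08 dB


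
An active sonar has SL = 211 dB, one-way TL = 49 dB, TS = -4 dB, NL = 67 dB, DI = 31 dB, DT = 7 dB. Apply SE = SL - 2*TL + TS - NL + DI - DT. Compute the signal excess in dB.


66 dB


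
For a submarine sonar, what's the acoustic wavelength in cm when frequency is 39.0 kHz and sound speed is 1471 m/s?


3.77 cm


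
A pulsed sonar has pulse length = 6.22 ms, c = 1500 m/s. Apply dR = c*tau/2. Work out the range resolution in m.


dR = c*tau/2 = 1500 * 6.22e-3 / 2 = 4.665

4.665 m


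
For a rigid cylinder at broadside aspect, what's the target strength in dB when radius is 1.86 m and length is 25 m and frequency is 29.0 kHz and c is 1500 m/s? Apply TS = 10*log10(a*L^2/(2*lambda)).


40.51 dB


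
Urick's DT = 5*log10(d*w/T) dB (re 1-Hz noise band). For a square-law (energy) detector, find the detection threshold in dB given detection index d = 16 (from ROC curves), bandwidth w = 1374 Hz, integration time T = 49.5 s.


13.24 dB


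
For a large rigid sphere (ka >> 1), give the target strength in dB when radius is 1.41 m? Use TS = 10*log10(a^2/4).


TS = 10*log10(1.41^2 / 4) = 10*log10(0.497025) = -3.04

-3.04 dB


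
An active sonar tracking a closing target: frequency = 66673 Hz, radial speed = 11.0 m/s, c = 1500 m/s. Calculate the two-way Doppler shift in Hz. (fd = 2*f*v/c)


fd = 2*f*v/c = 2 * 66673 * 11.0 / 1500 = 977.87

977.87 Hz


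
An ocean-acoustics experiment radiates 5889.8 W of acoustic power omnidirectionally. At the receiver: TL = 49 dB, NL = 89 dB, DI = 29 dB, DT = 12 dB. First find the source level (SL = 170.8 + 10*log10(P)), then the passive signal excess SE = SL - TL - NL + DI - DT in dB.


Step 1: SL = 170.8 + 10*log10(5889.8) = 208.5 dB
Step 2: SE = SL - TL - NL + DI - DT = 208.5 - 49 - 89 + 29 - 12 = 87.5

87.5 dB


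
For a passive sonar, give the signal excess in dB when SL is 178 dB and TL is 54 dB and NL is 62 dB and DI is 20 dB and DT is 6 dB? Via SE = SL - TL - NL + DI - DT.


76 dB


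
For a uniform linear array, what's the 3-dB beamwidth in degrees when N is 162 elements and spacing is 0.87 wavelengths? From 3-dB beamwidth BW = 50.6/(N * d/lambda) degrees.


0.36 deg


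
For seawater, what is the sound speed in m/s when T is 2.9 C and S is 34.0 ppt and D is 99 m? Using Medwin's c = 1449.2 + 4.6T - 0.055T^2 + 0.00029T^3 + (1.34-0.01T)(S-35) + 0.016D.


c = 1449.2 + 4.6*2.9 - 0.055*2.9^2 + 0.00029*2.9^3 + (1.34 - 0.01*2.9)*(34.0 - 35) + 0.016*99 = 1462.36

1462.36 m/s


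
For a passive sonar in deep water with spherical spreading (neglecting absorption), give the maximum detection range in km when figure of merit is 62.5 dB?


1.33 km


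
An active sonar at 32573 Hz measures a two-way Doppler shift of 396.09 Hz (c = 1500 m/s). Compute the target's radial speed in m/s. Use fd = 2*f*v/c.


9.12 m/s


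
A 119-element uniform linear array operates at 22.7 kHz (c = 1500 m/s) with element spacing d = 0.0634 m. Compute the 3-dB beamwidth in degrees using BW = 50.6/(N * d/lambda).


Step 1: lambda = 1500/22700 = 0.06608 m
Step 2: d/lambda = 0.0634/0.06608 = 0.9594
Step 3: BW = 50.6/(N * d/lambda) = 50.6/(119 * 0.9594) = 0.44

0.44 deg


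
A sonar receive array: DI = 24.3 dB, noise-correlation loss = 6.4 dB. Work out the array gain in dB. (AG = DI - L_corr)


AG = DI - L_corr = 24.3 - 6.4 = 17.9

17.9 dB


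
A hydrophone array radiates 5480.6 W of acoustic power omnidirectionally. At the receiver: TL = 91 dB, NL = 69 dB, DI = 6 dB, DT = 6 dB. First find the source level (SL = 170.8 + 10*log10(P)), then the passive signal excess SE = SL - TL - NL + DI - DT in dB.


Step 1: SL = 170.8 + 10*log10(5480.6) = 208.19 dB
Step 2: SE = SL - TL - NL + DI - DT = 208.19 - 91 - 69 + 6 - 6 = 48.19

48.19 dB


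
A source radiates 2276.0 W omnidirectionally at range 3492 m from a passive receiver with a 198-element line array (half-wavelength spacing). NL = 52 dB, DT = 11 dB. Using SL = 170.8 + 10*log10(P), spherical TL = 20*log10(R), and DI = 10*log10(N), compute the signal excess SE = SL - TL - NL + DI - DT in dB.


93.48 dB


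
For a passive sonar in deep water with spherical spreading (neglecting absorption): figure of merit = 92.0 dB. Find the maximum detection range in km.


At max range FOM = TL, so 20*log10(R) = 92.0
R = 10^(92.0/20) = 39810.72 m = 39.81 km

39.81 km


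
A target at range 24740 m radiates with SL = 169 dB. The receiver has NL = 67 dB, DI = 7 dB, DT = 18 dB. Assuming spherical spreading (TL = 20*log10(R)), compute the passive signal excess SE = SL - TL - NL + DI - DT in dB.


Step 1: TL = 20*log10(24740) = 87.87 dB
Step 2: SE = 169 - 87.87 - 67 + 7 - 18 = 3.13

3.13 dB


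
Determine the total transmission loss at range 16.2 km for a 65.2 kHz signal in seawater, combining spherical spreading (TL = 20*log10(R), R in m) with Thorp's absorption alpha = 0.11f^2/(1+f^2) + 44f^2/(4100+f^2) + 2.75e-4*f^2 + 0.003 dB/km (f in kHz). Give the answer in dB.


467.8 dB


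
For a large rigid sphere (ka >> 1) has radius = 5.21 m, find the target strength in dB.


TS = 10*log10(5.21^2 / 4) = 10*log10(6.786025) = 8.32

8.32 dB


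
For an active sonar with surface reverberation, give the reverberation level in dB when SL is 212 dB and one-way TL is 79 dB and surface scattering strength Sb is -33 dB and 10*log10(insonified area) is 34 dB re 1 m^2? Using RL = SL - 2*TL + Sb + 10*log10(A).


55 dB


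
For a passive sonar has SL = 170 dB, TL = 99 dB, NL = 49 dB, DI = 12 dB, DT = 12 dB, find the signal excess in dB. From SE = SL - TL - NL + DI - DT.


SE = SL - TL - NL + DI - DT = 170 - 99 - 49 + 12 - 12 = 22

22 dB


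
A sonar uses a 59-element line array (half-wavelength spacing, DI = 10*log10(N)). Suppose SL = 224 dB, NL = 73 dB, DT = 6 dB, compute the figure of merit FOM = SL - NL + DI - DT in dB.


162.71 dB


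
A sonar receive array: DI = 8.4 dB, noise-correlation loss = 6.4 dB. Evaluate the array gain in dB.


AG = DI - L_corr = 8.4 - 6.4 = 2.0

2.0 dB


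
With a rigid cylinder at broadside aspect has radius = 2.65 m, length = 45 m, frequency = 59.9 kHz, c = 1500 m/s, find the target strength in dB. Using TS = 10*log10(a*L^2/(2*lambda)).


50.3 dB


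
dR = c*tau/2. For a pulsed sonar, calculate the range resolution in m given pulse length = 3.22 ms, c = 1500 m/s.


2.415 m


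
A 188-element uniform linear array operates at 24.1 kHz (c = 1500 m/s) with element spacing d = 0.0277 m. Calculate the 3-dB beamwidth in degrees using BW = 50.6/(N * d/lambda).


Step 1: lambda = 1500/24100 = 0.06224 m
Step 2: d/lambda = 0.0277/0.06224 = 0.4451
Step 3: BW = 50.6/(N * d/lambda) = 50.6/(188 * 0.4451) = 0.6

0.6 deg


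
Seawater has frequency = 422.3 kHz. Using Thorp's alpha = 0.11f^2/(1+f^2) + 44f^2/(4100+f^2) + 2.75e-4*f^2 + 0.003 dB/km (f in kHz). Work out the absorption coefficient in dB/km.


f^2 = 178337.29
alpha = 0.11*178337.29/(1+178337.29) + 44*178337.29/(4100+178337.29) + 2.75e-4*178337.29 + 0.003 = 92.167

92.167 dB/km


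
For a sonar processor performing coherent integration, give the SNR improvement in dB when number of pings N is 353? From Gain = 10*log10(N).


25.48 dB


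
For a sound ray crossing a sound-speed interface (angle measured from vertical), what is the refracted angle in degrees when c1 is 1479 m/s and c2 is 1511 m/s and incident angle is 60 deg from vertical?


sin(theta2) = (c2/c1)*sin(theta1) = (1511/1479)*sin(60 deg) = 0.88476
theta2 = arcsin(0.88476) = 62.22

62.22 deg


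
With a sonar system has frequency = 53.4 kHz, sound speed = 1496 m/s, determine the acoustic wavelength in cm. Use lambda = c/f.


lambda = c/f = 1496 / 53400 = 0.028 m = 2.8 cm

2.8 cm


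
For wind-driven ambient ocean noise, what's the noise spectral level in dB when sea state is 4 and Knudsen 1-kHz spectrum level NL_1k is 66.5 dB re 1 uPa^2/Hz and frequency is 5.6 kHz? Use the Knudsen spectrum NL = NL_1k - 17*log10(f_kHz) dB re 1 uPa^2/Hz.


NL = NL_1k - 17*log10(f_kHz) = 66.5 - 17*log10(5.6) = 66.5 - (12.72) = 53.78

53.78 dB
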